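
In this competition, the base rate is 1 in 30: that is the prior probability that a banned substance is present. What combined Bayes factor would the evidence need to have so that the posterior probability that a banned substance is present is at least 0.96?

696

Prior odds = (1/30)/(29/30) = 1/29.
Target odds = 0.96/0.04 = 24.
Required Bayes factor = 24 ÷ (1/29) = 696.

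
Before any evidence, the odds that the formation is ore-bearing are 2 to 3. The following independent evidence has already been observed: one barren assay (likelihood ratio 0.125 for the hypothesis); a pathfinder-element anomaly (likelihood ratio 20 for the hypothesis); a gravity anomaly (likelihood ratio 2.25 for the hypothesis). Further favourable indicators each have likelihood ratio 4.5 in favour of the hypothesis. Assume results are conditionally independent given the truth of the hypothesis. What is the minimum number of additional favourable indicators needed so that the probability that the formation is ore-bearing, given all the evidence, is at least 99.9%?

4

Prior odds = 2/3.
Combined Bayes factor of the evidence already in hand = 0.125 × 20 × 2.25 = 5.625.
Odds after that evidence = (2/3) × 5.625 = 3.75.
Target odds = 0.999/0.001 = 999.
Need 4.5ⁿ ≥ 999 ÷ 3.75 = 266.4.
4.5³ = 91.125 falls short of 266.4 but 4.5⁴ = 410.0625 reaches it, so n = 4.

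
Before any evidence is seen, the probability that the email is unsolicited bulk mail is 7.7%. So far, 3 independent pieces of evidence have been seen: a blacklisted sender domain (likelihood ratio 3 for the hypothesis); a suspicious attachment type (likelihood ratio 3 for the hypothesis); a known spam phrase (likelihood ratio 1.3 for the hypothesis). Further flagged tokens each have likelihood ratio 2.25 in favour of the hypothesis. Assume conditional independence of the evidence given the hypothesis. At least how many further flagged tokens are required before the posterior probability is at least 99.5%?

Prior odds = 0.077/0.923 = 77/923.
Combined Bayes factor of the evidence already in hand = 3 × 3 × 1.3 = 11.7.
Odds after that evidence = (77/923) × 11.7 = 693/710.
Target odds = 0.995/0.005 = 199.
Need 2.25ⁿ ≥ 199 ÷ (693/710) = 141290/693.
2.25⁶ = 531441/4096 falls short of 141290/693 but 2.25⁷ = 4782969/16384 reaches it, so n = 7.

7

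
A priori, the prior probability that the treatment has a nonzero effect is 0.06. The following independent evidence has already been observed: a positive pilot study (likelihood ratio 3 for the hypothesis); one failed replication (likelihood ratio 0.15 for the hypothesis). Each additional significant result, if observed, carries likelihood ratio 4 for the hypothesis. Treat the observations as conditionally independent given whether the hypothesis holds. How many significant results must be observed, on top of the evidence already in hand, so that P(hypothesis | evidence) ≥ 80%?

Prior odds = 0.06/0.94 = 3/47.
Combined Bayes factor of the evidence already in hand = 3 × 0.15 = 0.45.
Odds after that evidence = (3/47) × 0.45 = 27/940.
Target odds = 0.8/0.2 = 4.
Need 4ⁿ ≥ 4 ÷ (27/940) = 3760/27.
4³ = 64 falls short of 3760/27 but 4⁴ = 256 reaches it, so n = 4.

4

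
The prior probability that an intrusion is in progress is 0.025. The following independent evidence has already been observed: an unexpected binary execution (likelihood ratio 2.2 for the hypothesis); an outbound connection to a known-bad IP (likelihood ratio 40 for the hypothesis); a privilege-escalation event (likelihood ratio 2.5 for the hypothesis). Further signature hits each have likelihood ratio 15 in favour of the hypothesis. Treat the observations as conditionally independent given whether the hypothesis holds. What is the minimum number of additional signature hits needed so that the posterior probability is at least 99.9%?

Prior odds = 0.025/0.975 = 1/39.
Combined Bayes factor of the evidence already in hand = 2.2 × 40 × 2.5 = 220.
Odds after that evidence = (1/39) × 220 = 220/39.
Target odds = 0.999/0.001 = 999.
Need 15ⁿ ≥ 999 ÷ (220/39) = 38961/220.
15¹ = 15 falls short of 38961/220 but 15² = 225 reaches it, so n = 2.

2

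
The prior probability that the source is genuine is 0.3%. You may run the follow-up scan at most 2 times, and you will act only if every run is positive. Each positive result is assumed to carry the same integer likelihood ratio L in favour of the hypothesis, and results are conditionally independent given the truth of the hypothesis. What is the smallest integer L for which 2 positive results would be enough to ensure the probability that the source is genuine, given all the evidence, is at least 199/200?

258

Prior odds = 0.003/0.997 = 3/997.
Target odds = 0.995/0.005 = 199.
Need L² ≥ 199 ÷ (3/997) = 198403/3.
257² = 66049 < 198403/3 ≤ 66564 = 258², so L = 258.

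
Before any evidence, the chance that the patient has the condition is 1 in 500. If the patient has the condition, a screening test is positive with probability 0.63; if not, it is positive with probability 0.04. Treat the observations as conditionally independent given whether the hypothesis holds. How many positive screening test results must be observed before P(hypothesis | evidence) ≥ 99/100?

Prior odds: 0.002 ÷ 0.998 = 1/499.
Likelihood ratio of a positive = 0.63/0.04 = 15.75.
Target posterior odds = 0.99/0.01 = 99.
Require 15.75ⁿ ≥ 99 ÷ (1/499) = 49401.
15.75³ = 3906.984375 falls short of 49401 but 15.75⁴ = 15752961/256 reaches it, so n = 4.

4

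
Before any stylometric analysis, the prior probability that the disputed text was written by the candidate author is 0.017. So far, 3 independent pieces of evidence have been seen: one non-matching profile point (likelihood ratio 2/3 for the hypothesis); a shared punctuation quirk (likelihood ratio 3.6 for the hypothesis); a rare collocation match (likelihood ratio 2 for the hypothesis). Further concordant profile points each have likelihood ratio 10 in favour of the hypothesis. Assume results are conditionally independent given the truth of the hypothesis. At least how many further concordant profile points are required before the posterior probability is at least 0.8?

2

Prior odds = 0.017/0.983 = 17/983.
Combined Bayes factor of the evidence already in hand = (2/3) × 3.6 × 2 = 4.8.
Odds after that evidence = (17/983) × 4.8 = 408/4915.
Target odds = 0.8/0.2 = 4.
Need 10ⁿ ≥ 4 ÷ (408/4915) = 4915/102.
10¹ = 10 falls short of 4915/102 but 10² = 100 reaches it, so n = 2.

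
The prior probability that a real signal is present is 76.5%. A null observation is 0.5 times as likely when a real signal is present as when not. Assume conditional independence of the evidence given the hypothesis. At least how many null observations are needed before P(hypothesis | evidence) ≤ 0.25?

4

Prior odds = 0.765/0.235 = 153/47.
Likelihood ratio per null observation = 0.5.
Target posterior odds = 0.25/0.75 = 1/3.
Need (153/47) × 0.5ⁿ ≤ 1/3, i.e. 0.5ⁿ ≤ 47/459.
0.5³ = 0.125 is still above 47/459 but 0.5⁴ = 0.0625 is at or below it, so n = 4.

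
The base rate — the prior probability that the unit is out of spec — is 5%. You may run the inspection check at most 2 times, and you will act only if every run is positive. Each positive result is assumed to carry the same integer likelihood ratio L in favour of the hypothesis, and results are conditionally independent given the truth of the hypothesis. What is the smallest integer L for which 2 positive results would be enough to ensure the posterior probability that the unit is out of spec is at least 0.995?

Prior odds = 0.05/0.95 = 1/19.
Target odds = 0.995/0.005 = 199.
Need L² ≥ 199 ÷ (1/19) = 3781.
61² = 3721 < 3781 ≤ 3844 = 62², so L = 62.

62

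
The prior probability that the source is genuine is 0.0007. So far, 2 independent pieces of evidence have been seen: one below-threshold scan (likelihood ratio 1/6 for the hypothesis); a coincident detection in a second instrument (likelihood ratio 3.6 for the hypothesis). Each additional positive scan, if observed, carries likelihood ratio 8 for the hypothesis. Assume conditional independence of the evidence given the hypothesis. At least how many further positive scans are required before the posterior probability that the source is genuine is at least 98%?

6

Prior odds = 0.0007/0.9993 = 7/9993.
Combined Bayes factor of the evidence already in hand = (1/6) × 3.6 = 0.6.
Odds after that evidence = (7/9993) × 0.6 = 7/16655.
Target odds = 0.98/0.02 = 49.
Need 8ⁿ ≥ 49 ÷ (7/16655) = 116585.
8⁵ = 32768 falls short of 116585 but 8⁶ = 262144 reaches it, so n = 6.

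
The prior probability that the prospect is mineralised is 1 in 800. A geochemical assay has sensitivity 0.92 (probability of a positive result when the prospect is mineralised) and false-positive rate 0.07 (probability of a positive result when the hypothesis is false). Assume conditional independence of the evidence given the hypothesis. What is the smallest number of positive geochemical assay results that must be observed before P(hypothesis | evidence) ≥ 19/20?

4

Prior odds: 0.00125 ÷ 0.99875 = 1/799.
Likelihood ratio of a positive result = 0.92/0.07 = 92/7.
Target posterior odds = 0.95/0.05 = 19.
Require (92/7)ⁿ ≥ 19 ÷ (1/799) = 15181.
(92/7)³ = 778688/343 falls short of 15181 but (92/7)⁴ = 71639296/2401 reaches it, so n = 4.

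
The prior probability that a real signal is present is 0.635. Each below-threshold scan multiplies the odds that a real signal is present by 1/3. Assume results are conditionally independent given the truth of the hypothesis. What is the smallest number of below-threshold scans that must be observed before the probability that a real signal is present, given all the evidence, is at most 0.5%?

Prior odds: 0.635 ÷ 0.365 = 127/73.
Likelihood ratio per below-threshold scan = 1/3.
Target posterior odds = 0.005/0.995 = 1/199.
Need (127/73) × (1/3)ⁿ ≤ 1/199, i.e. (1/3)ⁿ ≤ 73/25273.
(1/3)⁵ = 1/243 is still above 73/25273 but (1/3)⁶ = 1/729 is at or below it, so n = 6.

6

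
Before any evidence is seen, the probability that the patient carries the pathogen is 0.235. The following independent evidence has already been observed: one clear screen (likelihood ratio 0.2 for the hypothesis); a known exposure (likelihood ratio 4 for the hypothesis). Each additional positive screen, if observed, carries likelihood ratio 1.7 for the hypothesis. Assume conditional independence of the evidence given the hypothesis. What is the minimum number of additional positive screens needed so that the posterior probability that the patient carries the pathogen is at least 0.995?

Prior odds = 0.235/0.765 = 47/153.
Combined Bayes factor of the evidence already in hand = 0.2 × 4 = 0.8.
Odds after that evidence = (47/153) × 0.8 = 188/765.
Target odds = 0.995/0.005 = 199.
Need 1.7ⁿ ≥ 199 ÷ (188/765) = 152235/188.
1.7¹² ≈582.622 falls short of 152235/188 but 1.7¹³ ≈990.458 reaches it, so n = 13.

13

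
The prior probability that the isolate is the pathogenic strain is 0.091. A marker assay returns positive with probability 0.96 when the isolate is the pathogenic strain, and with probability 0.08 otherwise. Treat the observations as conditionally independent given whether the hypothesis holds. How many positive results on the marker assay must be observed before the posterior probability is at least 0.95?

Prior odds: 0.091 ÷ 0.909 = 91/909.
Likelihood ratio of a positive result = 0.96/0.08 = 12.
Target posterior odds = 0.95/0.05 = 19.
Need (91/909) × 12ⁿ ≥ 19, i.e. 12ⁿ ≥ 17271/91.
12² = 144 falls short of 17271/91 but 12³ = 1728 reaches it, so n = 3.

3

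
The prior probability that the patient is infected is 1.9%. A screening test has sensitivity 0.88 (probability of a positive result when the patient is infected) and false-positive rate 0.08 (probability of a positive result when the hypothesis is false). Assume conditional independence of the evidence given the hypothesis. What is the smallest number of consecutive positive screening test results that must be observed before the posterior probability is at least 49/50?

Prior odds: 0.019 ÷ 0.981 = 19/981.
Likelihood ratio of a positive result = 0.88/0.08 = 11.
Target posterior odds = 0.98/0.02 = 49.
Need (19/981) × 11ⁿ ≥ 49, i.e. 11ⁿ ≥ 48069/19.
11³ = 1331 falls short of 48069/19 but 11⁴ = 14641 reaches it, so n = 4.

4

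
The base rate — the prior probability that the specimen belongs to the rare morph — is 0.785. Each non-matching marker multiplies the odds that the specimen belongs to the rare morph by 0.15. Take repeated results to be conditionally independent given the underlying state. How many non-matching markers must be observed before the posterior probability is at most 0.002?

4

Prior odds: 0.785 ÷ 0.215 = 157/43.
Likelihood ratio per non-matching marker = 0.15.
Target posterior odds = 0.002/0.998 = 1/499.
Need (157/43) × 0.15ⁿ ≤ 1/499, i.e. 0.15ⁿ ≤ 43/78343.
0.15³ = 0.003375 is still above 43/78343 but 0.15⁴ = 81/160000 is at or below it, so n = 4.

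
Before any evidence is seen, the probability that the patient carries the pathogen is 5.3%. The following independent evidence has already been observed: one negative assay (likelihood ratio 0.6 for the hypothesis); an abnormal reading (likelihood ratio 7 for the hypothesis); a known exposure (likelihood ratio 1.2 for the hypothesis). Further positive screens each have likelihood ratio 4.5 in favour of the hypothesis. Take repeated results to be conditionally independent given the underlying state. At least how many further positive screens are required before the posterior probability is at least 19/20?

Prior odds = 0.053/0.947 = 53/947.
Combined Bayes factor of the evidence already in hand = 0.6 × 7 × 1.2 = 5.04.
Odds after that evidence = (53/947) × 5.04 = 6678/23675.
Target odds = 0.95/0.05 = 19.
Need 4.5ⁿ ≥ 19 ÷ (6678/23675) = 449825/6678.
4.5² = 20.25 falls short of 449825/6678 but 4.5³ = 91.125 reaches it, so n = 3.

3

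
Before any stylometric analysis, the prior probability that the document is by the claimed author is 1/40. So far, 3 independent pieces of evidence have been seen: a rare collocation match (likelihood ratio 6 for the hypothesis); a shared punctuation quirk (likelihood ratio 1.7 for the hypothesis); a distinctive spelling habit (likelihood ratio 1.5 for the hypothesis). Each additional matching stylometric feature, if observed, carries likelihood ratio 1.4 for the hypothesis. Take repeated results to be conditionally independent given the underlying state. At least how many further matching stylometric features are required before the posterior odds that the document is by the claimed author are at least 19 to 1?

12

Prior odds = 0.025/0.975 = 1/39.
Combined Bayes factor of the evidence already in hand = 6 × 1.7 × 1.5 = 15.3.
Odds after that evidence = (1/39) × 15.3 = 51/130.
Target odds = 19.
Need 1.4ⁿ ≥ 19 ÷ (51/130) = 2470/51.
1.4¹¹ ≈40.4957 falls short of 2470/51 but 1.4¹² ≈56.6939 reaches it, so n = 12.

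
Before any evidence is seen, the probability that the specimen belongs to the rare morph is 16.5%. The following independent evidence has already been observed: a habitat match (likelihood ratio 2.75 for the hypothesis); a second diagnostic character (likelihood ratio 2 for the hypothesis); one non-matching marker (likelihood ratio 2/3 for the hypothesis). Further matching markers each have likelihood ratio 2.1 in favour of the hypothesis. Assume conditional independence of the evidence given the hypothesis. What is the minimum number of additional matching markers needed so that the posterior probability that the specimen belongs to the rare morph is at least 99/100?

7

Prior odds = 0.165/0.835 = 33/167.
Combined Bayes factor of the evidence already in hand = 2.75 × 2 × (2/3) = 11/3.
Odds after that evidence = (33/167) × 11/3 = 121/167.
Target odds = 0.99/0.01 = 99.
Need 2.1ⁿ ≥ 99 ÷ (121/167) = 1503/11.
2.1⁶ = 85766121/1000000 falls short of 1503/11 but 2.1⁷ ≈180.109 reaches it, so n = 7.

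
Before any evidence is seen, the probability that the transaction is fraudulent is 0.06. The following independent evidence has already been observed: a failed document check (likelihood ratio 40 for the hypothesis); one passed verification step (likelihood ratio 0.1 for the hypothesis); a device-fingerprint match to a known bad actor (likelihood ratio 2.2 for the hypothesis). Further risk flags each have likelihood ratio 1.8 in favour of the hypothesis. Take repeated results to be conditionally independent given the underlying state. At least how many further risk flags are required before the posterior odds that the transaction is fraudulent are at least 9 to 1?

5

Prior odds = 0.06/0.94 = 3/47.
Combined Bayes factor of the evidence already in hand = 40 × 0.1 × 2.2 = 8.8.
Odds after that evidence = (3/47) × 8.8 = 132/235.
Target odds = 9.
Need 1.8ⁿ ≥ 9 ÷ (132/235) = 705/44.
1.8⁴ = 10.4976 falls short of 705/44 but 1.8⁵ = 18.89568 reaches it, so n = 5.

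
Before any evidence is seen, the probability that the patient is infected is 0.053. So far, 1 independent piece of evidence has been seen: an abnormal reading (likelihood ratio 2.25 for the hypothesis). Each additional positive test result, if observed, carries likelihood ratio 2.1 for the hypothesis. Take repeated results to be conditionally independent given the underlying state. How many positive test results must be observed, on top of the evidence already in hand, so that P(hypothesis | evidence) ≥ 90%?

Prior odds = 0.053/0.947 = 53/947.
Bayes factor of the evidence already in hand = 2.25.
Odds after that evidence = (53/947) × 2.25 = 477/3788.
Target odds = 0.9/0.1 = 9.
Need 2.1ⁿ ≥ 9 ÷ (477/3788) = 3788/53.
2.1⁵ = 4084101/100000 falls short of 3788/53 but 2.1⁶ = 85766121/1000000 reaches it, so n = 6.

6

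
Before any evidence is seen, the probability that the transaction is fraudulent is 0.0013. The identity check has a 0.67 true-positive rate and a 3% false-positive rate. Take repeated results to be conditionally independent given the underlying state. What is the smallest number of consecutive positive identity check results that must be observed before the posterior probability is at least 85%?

Prior odds = 0.0013/0.9987 = 13/9987.
Likelihood ratio of a positive result = 0.67/0.03 = 67/3.
Target odds: 0.85 ÷ 0.15 = 17/3.
Require (67/3)ⁿ ≥ 17/3 ÷ (13/9987) = 56593/13.
(67/3)² = 4489/9 falls short of 56593/13 but (67/3)³ = 300763/27 reaches it, so n = 3.

3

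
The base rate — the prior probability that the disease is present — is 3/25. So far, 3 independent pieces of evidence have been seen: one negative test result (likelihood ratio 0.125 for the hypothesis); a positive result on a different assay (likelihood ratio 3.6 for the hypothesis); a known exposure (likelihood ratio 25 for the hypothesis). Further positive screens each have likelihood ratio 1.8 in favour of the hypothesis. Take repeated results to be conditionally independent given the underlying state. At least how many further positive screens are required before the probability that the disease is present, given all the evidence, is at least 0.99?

8

Prior odds = 0.12/0.88 = 3/22.
Combined Bayes factor of the evidence already in hand = 0.125 × 3.6 × 25 = 11.25.
Odds after that evidence = (3/22) × 11.25 = 135/88.
Target odds = 0.99/0.01 = 99.
Need 1.8ⁿ ≥ 99 ÷ (135/88) = 968/15.
1.8⁷ = 4782969/78125 falls short of 968/15 but 1.8⁸ = 43046721/390625 reaches it, so n = 8.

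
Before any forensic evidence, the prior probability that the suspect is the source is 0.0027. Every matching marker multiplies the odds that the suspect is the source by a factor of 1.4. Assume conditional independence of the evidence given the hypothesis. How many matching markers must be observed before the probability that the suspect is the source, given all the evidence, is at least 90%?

Prior odds: 0.0027 ÷ 0.9973 = 27/9973.
Likelihood ratio per matching marker = 1.4.
Target posterior odds = 0.9/0.1 = 9.
Require 1.4ⁿ ≥ 9 ÷ (27/9973) = 9973/3.
1.4²⁴ ≈3214.2 falls short of 9973/3 but 1.4²⁵ ≈4499.88 reaches it, so n = 25.

25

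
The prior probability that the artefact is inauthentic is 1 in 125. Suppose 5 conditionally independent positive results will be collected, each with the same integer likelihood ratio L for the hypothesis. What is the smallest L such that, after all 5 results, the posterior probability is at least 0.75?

Prior odds = 0.008/0.992 = 1/124.
Target odds = 0.75/0.25 = 3.
Need L⁵ ≥ 3 ÷ (1/124) = 372.
3⁵ = 243 < 372 ≤ 1024 = 4⁵, so L = 4.

4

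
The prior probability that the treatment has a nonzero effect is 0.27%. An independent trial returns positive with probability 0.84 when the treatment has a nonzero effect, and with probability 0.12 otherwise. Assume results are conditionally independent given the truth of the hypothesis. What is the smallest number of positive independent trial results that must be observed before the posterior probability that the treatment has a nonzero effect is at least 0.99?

6

Prior odds = 0.0027/0.9973 = 27/9973.
Likelihood ratio of a positive result = 0.84/0.12 = 7.
Target posterior odds = 0.99/0.01 = 99.
Require 7ⁿ ≥ 99 ÷ (27/9973) = 109703/3.
7⁵ = 16807 falls short of 109703/3 but 7⁶ = 117649 reaches it, so n = 6.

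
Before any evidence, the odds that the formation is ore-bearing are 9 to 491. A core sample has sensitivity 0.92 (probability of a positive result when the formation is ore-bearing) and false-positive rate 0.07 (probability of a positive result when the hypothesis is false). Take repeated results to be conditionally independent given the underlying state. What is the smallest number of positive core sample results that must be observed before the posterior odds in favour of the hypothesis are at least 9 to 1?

Prior odds = 9/491.
Likelihood ratio of a positive result = 0.92/0.07 = 92/7.
Target odds = 9.
Require (92/7)ⁿ ≥ 9 ÷ (9/491) = 491.
(92/7)² = 8464/49 falls short of 491 but (92/7)³ = 778688/343 reaches it, so n = 3.

3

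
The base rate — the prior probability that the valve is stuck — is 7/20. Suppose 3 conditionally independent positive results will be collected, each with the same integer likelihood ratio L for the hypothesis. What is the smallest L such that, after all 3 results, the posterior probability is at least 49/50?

5

Prior odds = 0.35/0.65 = 7/13.
Target odds = 0.98/0.02 = 49.
Need L³ ≥ 49 ÷ (7/13) = 91.
4³ = 64 < 91 ≤ 125 = 5³, so L = 5.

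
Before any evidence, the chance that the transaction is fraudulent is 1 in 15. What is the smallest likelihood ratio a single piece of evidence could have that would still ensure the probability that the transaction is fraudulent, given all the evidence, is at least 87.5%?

Prior odds = (1/15)/(14/15) = 1/14.
Target odds = 0.875/0.125 = 7.
Required Bayes factor = 7 ÷ (1/14) = 98.

98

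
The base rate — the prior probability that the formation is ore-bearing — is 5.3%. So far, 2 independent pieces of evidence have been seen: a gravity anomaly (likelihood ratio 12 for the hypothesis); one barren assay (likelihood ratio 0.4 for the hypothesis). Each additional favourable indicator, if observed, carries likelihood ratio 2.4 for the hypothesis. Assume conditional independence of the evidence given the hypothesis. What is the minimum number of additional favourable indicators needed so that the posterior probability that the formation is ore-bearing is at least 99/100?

Prior odds = 0.053/0.947 = 53/947.
Combined Bayes factor of the evidence already in hand = 12 × 0.4 = 4.8.
Odds after that evidence = (53/947) × 4.8 = 1272/4735.
Target odds = 0.99/0.01 = 99.
Need 2.4ⁿ ≥ 99 ÷ (1272/4735) = 156255/424.
2.4⁶ = 2985984/15625 falls short of 156255/424 but 2.4⁷ = 35831808/78125 reaches it, so n = 7.

7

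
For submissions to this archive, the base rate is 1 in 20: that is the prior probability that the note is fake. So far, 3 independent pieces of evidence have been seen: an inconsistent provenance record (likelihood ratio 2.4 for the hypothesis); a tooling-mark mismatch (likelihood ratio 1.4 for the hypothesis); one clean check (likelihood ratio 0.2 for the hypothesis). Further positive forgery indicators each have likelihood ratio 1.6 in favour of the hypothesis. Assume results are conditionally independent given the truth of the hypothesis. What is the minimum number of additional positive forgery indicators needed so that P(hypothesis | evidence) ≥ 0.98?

Prior odds = 0.05/0.95 = 1/19.
Combined Bayes factor of the evidence already in hand = 2.4 × 1.4 × 0.2 = 0.672.
Odds after that evidence = (1/19) × 0.672 = 84/2375.
Target odds = 0.98/0.02 = 49.
Need 1.6ⁿ ≥ 49 ÷ (84/2375) = 16625/12.
1.6¹⁵ ≈1152.92 falls short of 16625/12 but 1.6¹⁶ ≈1844.67 reaches it, so n = 16.

16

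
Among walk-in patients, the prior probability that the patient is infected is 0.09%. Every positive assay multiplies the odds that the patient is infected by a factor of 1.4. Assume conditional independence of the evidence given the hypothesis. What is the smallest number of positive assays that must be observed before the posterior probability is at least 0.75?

25

Prior odds: 0.0009 ÷ 0.9991 = 9/9991.
Likelihood ratio per positive assay = 1.4.
Target odds: 0.75 ÷ 0.25 = 3.
Need (9/9991) × 1.4ⁿ ≥ 3, i.e. 1.4ⁿ ≥ 9991/3.
1.4²⁴ ≈3214.2 falls short of 9991/3 but 1.4²⁵ ≈4499.88 reaches it, so n = 25.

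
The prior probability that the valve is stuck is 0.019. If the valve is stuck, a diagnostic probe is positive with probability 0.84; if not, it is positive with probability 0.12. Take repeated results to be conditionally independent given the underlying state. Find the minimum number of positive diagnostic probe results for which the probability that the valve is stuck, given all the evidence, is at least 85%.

3

Prior odds: 0.019 ÷ 0.981 = 19/981.
Likelihood ratio of a positive = 0.84/0.12 = 7.
Target odds: 0.85 ÷ 0.15 = 17/3.
Require 7ⁿ ≥ 17/3 ÷ (19/981) = 5559/19.
7² = 49 falls short of 5559/19 but 7³ = 343 reaches it, so n = 3.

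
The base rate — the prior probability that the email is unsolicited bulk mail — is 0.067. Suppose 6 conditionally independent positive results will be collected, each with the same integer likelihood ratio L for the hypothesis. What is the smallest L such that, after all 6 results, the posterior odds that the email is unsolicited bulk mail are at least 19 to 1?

Prior odds = 0.067/0.933 = 67/933.
Target odds = 19.
Need L⁶ ≥ 19 ÷ (67/933) = 17727/67.
2⁶ = 64 < 17727/67 ≤ 729 = 3⁶, so L = 3.

3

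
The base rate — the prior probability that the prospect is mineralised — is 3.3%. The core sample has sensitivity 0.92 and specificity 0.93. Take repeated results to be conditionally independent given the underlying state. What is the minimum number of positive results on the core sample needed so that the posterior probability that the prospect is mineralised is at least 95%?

Prior odds: 0.033 ÷ 0.967 = 33/967.
False-positive rate = 1 − 0.93 = 0.07; likelihood ratio of a positive = 0.92/0.07 = 92/7.
Target odds: 0.95 ÷ 0.05 = 19.
Require (92/7)ⁿ ≥ 19 ÷ (33/967) = 18373/33.
(92/7)² = 8464/49 falls short of 18373/33 but (92/7)³ = 778688/343 reaches it, so n = 3.

3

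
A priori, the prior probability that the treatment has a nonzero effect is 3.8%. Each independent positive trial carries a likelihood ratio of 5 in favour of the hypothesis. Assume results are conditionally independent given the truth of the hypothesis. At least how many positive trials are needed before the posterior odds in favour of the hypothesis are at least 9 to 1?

4

Prior odds: 0.038 ÷ 0.962 = 19/481.
Likelihood ratio per positive trial = 5.
Target odds = 9.
Require 5ⁿ ≥ 9 ÷ (19/481) = 4329/19.
5³ = 125 falls short of 4329/19 but 5⁴ = 625 reaches it, so n = 4.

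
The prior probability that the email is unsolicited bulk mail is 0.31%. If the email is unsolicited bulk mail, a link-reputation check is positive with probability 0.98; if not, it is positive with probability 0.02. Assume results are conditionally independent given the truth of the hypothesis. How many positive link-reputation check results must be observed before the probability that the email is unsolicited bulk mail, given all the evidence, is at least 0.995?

3

Prior odds = 0.0031/0.9969 = 31/9969.
Likelihood ratio of a positive = 0.98/0.02 = 49.
Target posterior odds = 0.995/0.005 = 199.
Need (31/9969) × 49ⁿ ≥ 199, i.e. 49ⁿ ≥ 1983831/31.
49² = 2401 falls short of 1983831/31 but 49³ = 117649 reaches it, so n = 3.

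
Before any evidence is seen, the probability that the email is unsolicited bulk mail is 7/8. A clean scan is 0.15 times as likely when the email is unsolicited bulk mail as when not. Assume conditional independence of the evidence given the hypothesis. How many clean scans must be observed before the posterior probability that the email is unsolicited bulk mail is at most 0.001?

Prior odds: 0.875 ÷ 0.125 = 7.
Likelihood ratio per clean scan = 0.15.
Target odds: 0.001 ÷ 0.999 = 1/999.
Need 7 × 0.15ⁿ ≤ 1/999, i.e. 0.15ⁿ ≤ 1/6993.
0.15⁴ = 81/160000 is still above 1/6993 but 0.15⁵ = 243/3200000 is at or below it, so n = 5.

5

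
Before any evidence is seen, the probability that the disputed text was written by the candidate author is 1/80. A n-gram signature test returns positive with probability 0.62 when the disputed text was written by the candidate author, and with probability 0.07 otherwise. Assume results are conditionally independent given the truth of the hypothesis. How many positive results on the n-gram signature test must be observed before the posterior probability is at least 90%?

Prior odds = 0.0125/0.9875 = 1/79.
Likelihood ratio of a positive result = 0.62/0.07 = 62/7.
Target posterior odds = 0.9/0.1 = 9.
Need (1/79) × (62/7)ⁿ ≥ 9, i.e. (62/7)ⁿ ≥ 711.
(62/7)³ = 238328/343 falls short of 711 but (62/7)⁴ = 14776336/2401 reaches it, so n = 4.

4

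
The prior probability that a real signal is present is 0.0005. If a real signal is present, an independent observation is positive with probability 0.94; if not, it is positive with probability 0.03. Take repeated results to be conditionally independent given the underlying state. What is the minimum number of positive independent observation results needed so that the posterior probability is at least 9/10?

3

Prior odds = 0.0005/0.9995 = 1/1999.
Likelihood ratio of a positive = 0.94/0.03 = 94/3.
Target posterior odds = 0.9/0.1 = 9.
Require (94/3)ⁿ ≥ 9 ÷ (1/1999) = 17991.
(94/3)² = 8836/9 falls short of 17991 but (94/3)³ = 830584/27 reaches it, so n = 3.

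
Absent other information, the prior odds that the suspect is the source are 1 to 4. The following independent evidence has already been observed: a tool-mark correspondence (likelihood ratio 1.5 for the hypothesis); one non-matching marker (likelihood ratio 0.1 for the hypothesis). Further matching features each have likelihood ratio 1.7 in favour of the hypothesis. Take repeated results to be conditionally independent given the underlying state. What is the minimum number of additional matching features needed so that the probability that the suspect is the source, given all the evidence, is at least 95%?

Prior odds = 0.25.
Combined Bayes factor of the evidence already in hand = 1.5 × 0.1 = 0.15.
Odds after that evidence = 0.25 × 0.15 = 0.0375.
Target odds = 0.95/0.05 = 19.
Need 1.7ⁿ ≥ 19 ÷ 0.0375 = 1520/3.
1.7¹¹ ≈342.719 falls short of 1520/3 but 1.7¹² ≈582.622 reaches it, so n = 12.

12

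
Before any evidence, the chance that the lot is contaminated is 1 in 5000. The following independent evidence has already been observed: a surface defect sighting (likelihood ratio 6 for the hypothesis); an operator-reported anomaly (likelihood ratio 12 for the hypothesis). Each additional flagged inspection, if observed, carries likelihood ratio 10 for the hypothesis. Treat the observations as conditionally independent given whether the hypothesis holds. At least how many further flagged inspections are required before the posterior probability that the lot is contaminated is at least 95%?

4

Prior odds = 0.0002/0.9998 = 1/4999.
Combined Bayes factor of the evidence already in hand = 6 × 12 = 72.
Odds after that evidence = (1/4999) × 72 = 72/4999.
Target odds = 0.95/0.05 = 19.
Need 10ⁿ ≥ 19 ÷ (72/4999) = 94981/72.
10³ = 1000 falls short of 94981/72 but 10⁴ = 10000 reaches it, so n = 4.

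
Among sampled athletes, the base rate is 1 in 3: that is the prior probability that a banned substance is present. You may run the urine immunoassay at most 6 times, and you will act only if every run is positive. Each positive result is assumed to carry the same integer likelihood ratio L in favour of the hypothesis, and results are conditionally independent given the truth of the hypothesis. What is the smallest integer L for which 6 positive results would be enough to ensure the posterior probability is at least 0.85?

Prior odds = (1/3)/(2/3) = 0.5.
Target odds = 0.85/0.15 = 17/3.
Need L⁶ ≥ 17/3 ÷ 0.5 = 34/3.
1⁶ = 1 < 34/3 ≤ 64 = 2⁶, so L = 2.

2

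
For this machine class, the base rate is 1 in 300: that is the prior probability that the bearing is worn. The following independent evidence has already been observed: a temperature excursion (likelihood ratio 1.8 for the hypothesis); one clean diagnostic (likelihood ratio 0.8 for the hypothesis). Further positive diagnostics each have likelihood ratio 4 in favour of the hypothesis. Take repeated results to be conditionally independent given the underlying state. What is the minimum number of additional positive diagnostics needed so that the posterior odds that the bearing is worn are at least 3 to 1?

5

Prior odds = (1/300)/(299/300) = 1/299.
Combined Bayes factor of the evidence already in hand = 1.8 × 0.8 = 1.44.
Odds after that evidence = (1/299) × 1.44 = 36/7475.
Target odds = 3.
Need 4ⁿ ≥ 3 ÷ (36/7475) = 7475/12.
4⁴ = 256 falls short of 7475/12 but 4⁵ = 1024 reaches it, so n = 5.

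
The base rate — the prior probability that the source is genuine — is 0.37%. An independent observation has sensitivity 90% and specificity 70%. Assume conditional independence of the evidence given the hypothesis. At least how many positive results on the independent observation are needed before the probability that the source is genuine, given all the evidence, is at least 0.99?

10

Prior odds: 0.0037 ÷ 0.9963 = 37/9963.
False-positive rate = 1 − 0.7 = 0.3; likelihood ratio of a positive = 0.9/0.3 = 3.
Target odds: 0.99 ÷ 0.01 = 99.
Require 3ⁿ ≥ 99 ÷ (37/9963) = 986337/37.
3⁹ = 19683 falls short of 986337/37 but 3¹⁰ = 59049 reaches it, so n = 10.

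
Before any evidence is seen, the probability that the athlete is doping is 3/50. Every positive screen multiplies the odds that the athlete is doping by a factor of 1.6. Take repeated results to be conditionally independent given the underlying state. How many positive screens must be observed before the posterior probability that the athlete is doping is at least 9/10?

Prior odds: 0.06 ÷ 0.94 = 3/47.
Likelihood ratio per positive screen = 1.6.
Target odds: 0.9 ÷ 0.1 = 9.
Need (3/47) × 1.6ⁿ ≥ 9, i.e. 1.6ⁿ ≥ 141.
1.6¹⁰ ≈109.951 falls short of 141 but 1.6¹¹ ≈175.922 reaches it, so n = 11.

11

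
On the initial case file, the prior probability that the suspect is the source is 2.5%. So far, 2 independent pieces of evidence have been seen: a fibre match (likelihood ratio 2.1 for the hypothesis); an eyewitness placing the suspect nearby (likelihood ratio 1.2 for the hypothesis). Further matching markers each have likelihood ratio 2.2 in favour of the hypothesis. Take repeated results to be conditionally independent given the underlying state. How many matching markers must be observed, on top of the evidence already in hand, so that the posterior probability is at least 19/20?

8

Prior odds = 0.025/0.975 = 1/39.
Combined Bayes factor of the evidence already in hand = 2.1 × 1.2 = 2.52.
Odds after that evidence = (1/39) × 2.52 = 21/325.
Target odds = 0.95/0.05 = 19.
Need 2.2ⁿ ≥ 19 ÷ (21/325) = 6175/21.
2.2⁷ = 19487171/78125 falls short of 6175/21 but 2.2⁸ = 214358881/390625 reaches it, so n = 8.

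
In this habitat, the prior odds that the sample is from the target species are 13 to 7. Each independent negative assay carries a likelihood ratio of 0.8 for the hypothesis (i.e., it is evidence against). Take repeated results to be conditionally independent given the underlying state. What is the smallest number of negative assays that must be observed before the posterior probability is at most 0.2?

9

Prior odds = 13/7.
Likelihood ratio per negative assay = 0.8.
Target posterior odds = 0.2/0.8 = 0.25.
Require 0.8ⁿ ≤ 0.25 ÷ (13/7) = 7/52.
0.8⁸ = 65536/390625 is still above 7/52 but 0.8⁹ = 262144/1953125 is at or below it, so n = 9.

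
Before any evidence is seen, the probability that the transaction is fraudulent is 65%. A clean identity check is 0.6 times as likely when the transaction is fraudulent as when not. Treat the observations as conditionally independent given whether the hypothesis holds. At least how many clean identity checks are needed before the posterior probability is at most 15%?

5

Prior odds: 0.65 ÷ 0.35 = 13/7.
Likelihood ratio per clean identity check = 0.6.
Target odds: 0.15 ÷ 0.85 = 3/17.
Need (13/7) × 0.6ⁿ ≤ 3/17, i.e. 0.6ⁿ ≤ 21/221.
0.6⁴ = 0.1296 is still above 21/221 but 0.6⁵ = 0.07776 is at or below it, so n = 5.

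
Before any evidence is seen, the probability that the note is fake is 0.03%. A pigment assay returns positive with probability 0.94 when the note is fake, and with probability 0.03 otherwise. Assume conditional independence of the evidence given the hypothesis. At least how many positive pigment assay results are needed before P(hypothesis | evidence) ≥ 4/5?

3

Prior odds = 0.0003/0.9997 = 3/9997.
Likelihood ratio of a positive result = 0.94/0.03 = 94/3.
Target odds: 0.8 ÷ 0.2 = 4.
Require (94/3)ⁿ ≥ 4 ÷ (3/9997) = 39988/3.
(94/3)² = 8836/9 falls short of 39988/3 but (94/3)³ = 830584/27 reaches it, so n = 3.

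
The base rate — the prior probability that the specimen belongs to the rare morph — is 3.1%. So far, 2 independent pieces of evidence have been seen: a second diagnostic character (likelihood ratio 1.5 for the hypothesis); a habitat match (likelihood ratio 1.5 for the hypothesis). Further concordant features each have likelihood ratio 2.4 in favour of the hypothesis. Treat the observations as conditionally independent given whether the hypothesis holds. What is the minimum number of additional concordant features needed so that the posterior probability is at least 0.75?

Prior odds = 0.031/0.969 = 31/969.
Combined Bayes factor of the evidence already in hand = 1.5 × 1.5 = 2.25.
Odds after that evidence = (31/969) × 2.25 = 93/1292.
Target odds = 0.75/0.25 = 3.
Need 2.4ⁿ ≥ 3 ÷ (93/1292) = 1292/31.
2.4⁴ = 33.1776 falls short of 1292/31 but 2.4⁵ = 79.62624 reaches it, so n = 5.

5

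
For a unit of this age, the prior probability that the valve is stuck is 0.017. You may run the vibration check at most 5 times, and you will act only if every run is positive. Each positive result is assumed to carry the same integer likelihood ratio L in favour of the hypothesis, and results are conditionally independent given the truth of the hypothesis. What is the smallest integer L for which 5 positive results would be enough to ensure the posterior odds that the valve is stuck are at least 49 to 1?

Prior odds = 0.017/0.983 = 17/983.
Target odds = 49.
Need L⁵ ≥ 49 ÷ (17/983) = 48167/17.
4⁵ = 1024 < 48167/17 ≤ 3125 = 5⁵, so L = 5.

5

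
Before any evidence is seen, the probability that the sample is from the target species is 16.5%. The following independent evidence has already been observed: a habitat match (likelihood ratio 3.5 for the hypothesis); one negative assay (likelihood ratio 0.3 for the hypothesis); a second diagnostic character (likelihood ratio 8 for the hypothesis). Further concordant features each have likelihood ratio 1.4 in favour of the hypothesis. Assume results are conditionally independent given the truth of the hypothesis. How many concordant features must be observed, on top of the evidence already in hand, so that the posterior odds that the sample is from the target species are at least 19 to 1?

8

Prior odds = 0.165/0.835 = 33/167.
Combined Bayes factor of the evidence already in hand = 3.5 × 0.3 × 8 = 8.4.
Odds after that evidence = (33/167) × 8.4 = 1386/835.
Target odds = 19.
Need 1.4ⁿ ≥ 19 ÷ (1386/835) = 15865/1386.
1.4⁷ = 823543/78125 falls short of 15865/1386 but 1.4⁸ = 5764801/390625 reaches it, so n = 8.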